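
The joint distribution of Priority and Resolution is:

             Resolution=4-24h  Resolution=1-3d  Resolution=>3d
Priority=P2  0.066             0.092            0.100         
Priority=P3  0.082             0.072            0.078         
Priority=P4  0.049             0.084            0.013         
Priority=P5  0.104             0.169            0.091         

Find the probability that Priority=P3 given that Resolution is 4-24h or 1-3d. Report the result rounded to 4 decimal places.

0.2145

P(Resolution=4-24h) = 0.066 + 0.082 + 0.049 + 0.104 = 0.301.
P(Resolution=1-3d) = 0.092 + 0.072 + 0.084 + 0.169 = 0.417.
P(Resolution ∈ {4-24h, 1-3d}) = 0.301 + 0.417 = 0.718; P(Priority=P3, Resolution ∈ {4-24h, 1-3d}) = 0.082 + 0.072 = 0.154.
P(Priority=P3 | Resolution ∈ {4-24h, 1-3d}) = 0.154/0.718 = 0.2145.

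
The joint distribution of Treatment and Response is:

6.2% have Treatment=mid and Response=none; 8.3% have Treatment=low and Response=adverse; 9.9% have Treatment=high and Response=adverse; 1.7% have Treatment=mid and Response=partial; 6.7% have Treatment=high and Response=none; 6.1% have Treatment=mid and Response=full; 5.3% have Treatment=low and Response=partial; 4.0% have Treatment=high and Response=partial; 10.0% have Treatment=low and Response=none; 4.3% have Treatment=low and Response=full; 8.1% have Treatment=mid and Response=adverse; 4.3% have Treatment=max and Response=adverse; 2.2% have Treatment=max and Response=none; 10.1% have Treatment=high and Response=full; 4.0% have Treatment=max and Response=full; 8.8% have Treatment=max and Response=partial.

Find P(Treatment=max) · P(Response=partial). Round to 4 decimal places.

0.0382

P(Treatment=max) = 0.022 + 0.088 + 0.040 + 0.043 = 0.193.
P(Response=partial) = 0.053 + 0.017 + 0.040 + 0.088 = 0.198.
Product: 0.193 × 0.198 = 0.0382.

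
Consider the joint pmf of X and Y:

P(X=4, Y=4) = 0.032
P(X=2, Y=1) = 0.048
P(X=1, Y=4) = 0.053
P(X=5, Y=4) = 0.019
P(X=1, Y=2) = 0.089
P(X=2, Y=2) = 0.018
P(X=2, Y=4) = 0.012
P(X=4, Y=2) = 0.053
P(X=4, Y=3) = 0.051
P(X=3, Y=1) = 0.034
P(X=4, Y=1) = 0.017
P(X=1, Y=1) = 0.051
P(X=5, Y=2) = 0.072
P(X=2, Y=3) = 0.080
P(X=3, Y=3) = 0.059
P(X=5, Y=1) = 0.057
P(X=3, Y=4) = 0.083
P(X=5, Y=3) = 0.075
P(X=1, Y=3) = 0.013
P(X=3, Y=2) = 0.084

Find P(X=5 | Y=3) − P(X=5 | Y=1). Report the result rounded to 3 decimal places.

-0.006

P(Y=3) = 0.013 + 0.080 + 0.059 + 0.051 + 0.075 = 0.278; P(X=5 | Y=3) = 0.075/0.278 = 0.2698.
P(Y=1) = 0.051 + 0.048 + 0.034 + 0.017 + 0.057 = 0.207; P(X=5 | Y=1) = 0.057/0.207 = 0.2754.
Difference = -0.006.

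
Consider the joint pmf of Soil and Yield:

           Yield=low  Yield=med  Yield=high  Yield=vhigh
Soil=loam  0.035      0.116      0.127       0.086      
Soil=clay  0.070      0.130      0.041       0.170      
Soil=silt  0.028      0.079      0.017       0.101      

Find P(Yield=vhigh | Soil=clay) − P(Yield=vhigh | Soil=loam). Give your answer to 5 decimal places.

0.17736

P(Soil=clay) = 0.070 + 0.130 + 0.041 + 0.170 = 0.411; P(Yield=vhigh | Soil=clay) = 0.170/0.411 = 0.413625.
P(Soil=loam) = 0.035 + 0.116 + 0.127 + 0.086 = 0.364; P(Yield=vhigh | Soil=loam) = 0.086/0.364 = 0.236264.
Difference = 0.17736.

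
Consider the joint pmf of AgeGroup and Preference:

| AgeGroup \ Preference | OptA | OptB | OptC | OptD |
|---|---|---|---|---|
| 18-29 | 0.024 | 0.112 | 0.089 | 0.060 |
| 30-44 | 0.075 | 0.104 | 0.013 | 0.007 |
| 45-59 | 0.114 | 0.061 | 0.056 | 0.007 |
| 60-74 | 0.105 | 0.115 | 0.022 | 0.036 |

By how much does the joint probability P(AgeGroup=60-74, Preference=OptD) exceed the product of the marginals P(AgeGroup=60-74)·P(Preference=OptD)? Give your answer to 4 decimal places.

0.0054

P(AgeGroup=60-74) = 0.105 + 0.115 + 0.022 + 0.036 = 0.278.
P(Preference=OptD) = 0.060 + 0.007 + 0.007 + 0.036 = 0.110.
P(AgeGroup=60-74, Preference=OptD) − P(AgeGroup=60-74)P(Preference=OptD) = 0.036 − 0.278×0.110 = 0.0054.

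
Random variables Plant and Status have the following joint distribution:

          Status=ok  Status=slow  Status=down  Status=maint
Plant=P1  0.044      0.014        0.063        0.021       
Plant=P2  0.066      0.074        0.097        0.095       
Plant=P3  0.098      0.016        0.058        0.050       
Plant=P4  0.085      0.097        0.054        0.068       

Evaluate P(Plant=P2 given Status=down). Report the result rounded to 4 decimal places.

P(Status=down) = 0.063 + 0.097 + 0.058 + 0.054 = 0.272.
P(Plant=P2 | Status=down) = 0.097/0.272 = 0.3566.

0.3566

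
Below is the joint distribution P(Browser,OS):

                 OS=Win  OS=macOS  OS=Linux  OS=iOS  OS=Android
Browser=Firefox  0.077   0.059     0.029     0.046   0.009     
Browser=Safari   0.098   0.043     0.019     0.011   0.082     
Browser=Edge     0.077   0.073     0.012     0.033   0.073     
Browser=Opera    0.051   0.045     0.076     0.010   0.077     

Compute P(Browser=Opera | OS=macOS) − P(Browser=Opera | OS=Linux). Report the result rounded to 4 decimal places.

-0.3543

P(OS=macOS) = 0.059 + 0.043 + 0.073 + 0.045 = 0.220; P(Browser=Opera | OS=macOS) = 0.045/0.220 = 0.20455.
P(OS=Linux) = 0.029 + 0.019 + 0.012 + 0.076 = 0.136; P(Browser=Opera | OS=Linux) = 0.076/0.136 = 0.55882.
Difference = -0.3543.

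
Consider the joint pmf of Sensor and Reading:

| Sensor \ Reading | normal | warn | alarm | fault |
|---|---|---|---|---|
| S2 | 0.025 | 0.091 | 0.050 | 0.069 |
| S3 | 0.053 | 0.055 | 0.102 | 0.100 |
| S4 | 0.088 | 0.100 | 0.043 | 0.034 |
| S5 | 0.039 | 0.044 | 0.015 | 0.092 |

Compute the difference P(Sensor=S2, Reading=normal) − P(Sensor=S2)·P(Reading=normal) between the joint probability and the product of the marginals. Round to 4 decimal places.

P(Sensor=S2) = 0.025 + 0.091 + 0.050 + 0.069 = 0.235.
P(Reading=normal) = 0.025 + 0.053 + 0.088 + 0.039 = 0.205.
P(Sensor=S2, Reading=normal) − P(Sensor=S2)P(Reading=normal) = 0.025 − 0.235×0.205 = -0.0232.

-0.0232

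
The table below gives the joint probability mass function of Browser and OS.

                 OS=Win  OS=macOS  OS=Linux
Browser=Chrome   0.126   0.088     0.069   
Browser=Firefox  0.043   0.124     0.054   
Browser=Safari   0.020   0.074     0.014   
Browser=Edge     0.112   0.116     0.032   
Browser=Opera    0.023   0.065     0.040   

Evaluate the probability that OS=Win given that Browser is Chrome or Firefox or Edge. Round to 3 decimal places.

P(Browser=Chrome) = 0.126 + 0.088 + 0.069 = 0.283.
P(Browser=Firefox) = 0.043 + 0.124 + 0.054 = 0.221.
P(Browser=Edge) = 0.112 + 0.116 + 0.032 = 0.260.
P(Browser ∈ {Chrome, Firefox, Edge}) = 0.283 + 0.221 + 0.260 = 0.764; P(OS=Win, Browser ∈ {Chrome, Firefox, Edge}) = 0.126 + 0.043 + 0.112 = 0.281.
P(OS=Win | Browser ∈ {Chrome, Firefox, Edge}) = 0.281/0.764 = 0.368.

0.368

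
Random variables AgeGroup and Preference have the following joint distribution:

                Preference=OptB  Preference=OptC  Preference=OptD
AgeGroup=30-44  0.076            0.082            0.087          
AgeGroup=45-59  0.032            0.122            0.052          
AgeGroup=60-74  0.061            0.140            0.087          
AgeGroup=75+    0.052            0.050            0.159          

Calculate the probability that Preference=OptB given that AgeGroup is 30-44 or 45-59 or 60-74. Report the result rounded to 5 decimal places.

P(AgeGroup=30-44) = 0.076 + 0.082 + 0.087 = 0.245.
P(AgeGroup=45-59) = 0.032 + 0.122 + 0.052 = 0.206.
P(AgeGroup=60-74) = 0.061 + 0.140 + 0.087 = 0.288.
P(AgeGroup ∈ {30-44, 45-59, 60-74}) = 0.245 + 0.206 + 0.288 = 0.739; P(Preference=OptB, AgeGroup ∈ {30-44, 45-59, 60-74}) = 0.076 + 0.032 + 0.061 = 0.169.
P(Preference=OptB | AgeGroup ∈ {30-44, 45-59, 60-74}) = 0.169/0.739 = 0.22869.

0.22869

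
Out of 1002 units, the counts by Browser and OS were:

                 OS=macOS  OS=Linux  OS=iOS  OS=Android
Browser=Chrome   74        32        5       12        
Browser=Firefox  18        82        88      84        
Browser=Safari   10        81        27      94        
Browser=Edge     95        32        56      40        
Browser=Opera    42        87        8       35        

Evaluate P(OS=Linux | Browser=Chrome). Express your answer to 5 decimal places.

Total with Browser=Chrome: 74 + 32 + 5 + 12 = 123.
P(OS=Linux | Browser=Chrome) = 32/123 = 0.26016.

0.26016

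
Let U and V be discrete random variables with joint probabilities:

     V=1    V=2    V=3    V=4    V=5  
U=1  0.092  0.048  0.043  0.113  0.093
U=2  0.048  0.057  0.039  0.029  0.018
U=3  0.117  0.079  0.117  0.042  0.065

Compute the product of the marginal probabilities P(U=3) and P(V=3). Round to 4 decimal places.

P(U=3) = 0.117 + 0.079 + 0.117 + 0.042 + 0.065 = 0.420.
P(V=3) = 0.043 + 0.039 + 0.117 = 0.199.
Product: 0.420 × 0.199 = 0.0836.

0.0836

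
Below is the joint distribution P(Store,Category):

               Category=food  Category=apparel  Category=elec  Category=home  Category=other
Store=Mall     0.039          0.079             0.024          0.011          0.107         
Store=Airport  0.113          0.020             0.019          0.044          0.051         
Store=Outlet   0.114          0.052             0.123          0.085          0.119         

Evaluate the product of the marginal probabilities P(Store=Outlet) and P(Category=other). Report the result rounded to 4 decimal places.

0.1366

P(Store=Outlet) = 0.114 + 0.052 + 0.123 + 0.085 + 0.119 = 0.493.
P(Category=other) = 0.107 + 0.051 + 0.119 = 0.277.
Product: 0.493 × 0.277 = 0.1366.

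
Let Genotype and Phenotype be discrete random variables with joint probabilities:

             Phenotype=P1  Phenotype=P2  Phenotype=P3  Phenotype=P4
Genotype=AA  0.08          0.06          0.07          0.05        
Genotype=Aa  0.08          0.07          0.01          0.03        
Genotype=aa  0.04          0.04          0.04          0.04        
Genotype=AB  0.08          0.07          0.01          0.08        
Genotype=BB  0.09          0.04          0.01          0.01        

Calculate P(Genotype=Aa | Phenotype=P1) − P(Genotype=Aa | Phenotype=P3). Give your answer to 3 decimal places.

0.145

P(Phenotype=P1) = 0.08 + 0.08 + 0.04 + 0.08 + 0.09 = 0.37; P(Genotype=Aa | Phenotype=P1) = 0.08/0.37 = 0.2162.
P(Phenotype=P3) = 0.07 + 0.01 + 0.04 + 0.01 + 0.01 = 0.14; P(Genotype=Aa | Phenotype=P3) = 0.01/0.14 = 0.0714.
Difference = 0.145.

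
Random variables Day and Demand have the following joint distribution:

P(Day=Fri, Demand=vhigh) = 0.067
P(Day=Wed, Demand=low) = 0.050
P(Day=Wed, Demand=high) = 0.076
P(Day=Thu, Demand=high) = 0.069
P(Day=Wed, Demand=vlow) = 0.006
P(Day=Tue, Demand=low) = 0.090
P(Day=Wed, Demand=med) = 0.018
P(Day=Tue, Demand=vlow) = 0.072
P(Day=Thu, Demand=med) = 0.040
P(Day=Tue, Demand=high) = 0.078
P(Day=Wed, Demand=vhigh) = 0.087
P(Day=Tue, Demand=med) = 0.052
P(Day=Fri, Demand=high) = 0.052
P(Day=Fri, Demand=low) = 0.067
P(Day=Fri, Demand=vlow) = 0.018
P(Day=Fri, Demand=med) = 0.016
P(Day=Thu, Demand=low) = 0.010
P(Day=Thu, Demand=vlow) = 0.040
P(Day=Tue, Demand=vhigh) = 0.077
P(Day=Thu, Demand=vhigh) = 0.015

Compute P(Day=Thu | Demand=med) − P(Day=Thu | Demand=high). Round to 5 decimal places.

0.06655

P(Demand=med) = 0.052 + 0.018 + 0.040 + 0.016 = 0.126; P(Day=Thu | Demand=med) = 0.040/0.126 = 0.317460.
P(Demand=high) = 0.078 + 0.076 + 0.069 + 0.052 = 0.275; P(Day=Thu | Demand=high) = 0.069/0.275 = 0.250909.
Difference = 0.06655.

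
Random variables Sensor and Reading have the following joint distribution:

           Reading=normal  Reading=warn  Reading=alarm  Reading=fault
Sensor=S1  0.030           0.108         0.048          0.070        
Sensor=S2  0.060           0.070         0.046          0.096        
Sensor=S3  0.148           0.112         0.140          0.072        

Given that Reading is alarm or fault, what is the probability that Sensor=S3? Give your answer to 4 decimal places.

P(Reading=alarm) = 0.048 + 0.046 + 0.140 = 0.234.
P(Reading=fault) = 0.070 + 0.096 + 0.072 = 0.238.
P(Reading ∈ {alarm, fault}) = 0.234 + 0.238 = 0.472; P(Sensor=S3, Reading ∈ {alarm, fault}) = 0.140 + 0.072 = 0.212.
P(Sensor=S3 | Reading ∈ {alarm, fault}) = 0.212/0.472 = 0.4492.

0.4492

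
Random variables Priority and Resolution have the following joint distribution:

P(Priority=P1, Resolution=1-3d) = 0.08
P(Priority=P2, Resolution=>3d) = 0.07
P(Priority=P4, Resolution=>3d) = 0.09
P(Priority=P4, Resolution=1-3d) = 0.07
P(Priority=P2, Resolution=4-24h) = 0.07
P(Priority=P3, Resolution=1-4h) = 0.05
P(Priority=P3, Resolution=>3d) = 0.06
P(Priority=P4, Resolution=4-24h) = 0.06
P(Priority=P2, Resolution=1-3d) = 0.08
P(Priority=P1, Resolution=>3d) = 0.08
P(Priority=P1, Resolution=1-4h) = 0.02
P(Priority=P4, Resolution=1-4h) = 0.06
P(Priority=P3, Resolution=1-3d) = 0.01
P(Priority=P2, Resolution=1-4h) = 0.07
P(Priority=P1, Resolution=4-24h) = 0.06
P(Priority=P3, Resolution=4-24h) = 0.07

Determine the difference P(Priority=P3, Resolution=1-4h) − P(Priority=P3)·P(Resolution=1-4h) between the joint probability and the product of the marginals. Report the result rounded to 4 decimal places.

0.0120

P(Priority=P3) = 0.05 + 0.07 + 0.01 + 0.06 = 0.19.
P(Resolution=1-4h) = 0.02 + 0.07 + 0.05 + 0.06 = 0.20.
P(Priority=P3, Resolution=1-4h) − P(Priority=P3)P(Resolution=1-4h) = 0.05 − 0.19×0.20 = 0.0120.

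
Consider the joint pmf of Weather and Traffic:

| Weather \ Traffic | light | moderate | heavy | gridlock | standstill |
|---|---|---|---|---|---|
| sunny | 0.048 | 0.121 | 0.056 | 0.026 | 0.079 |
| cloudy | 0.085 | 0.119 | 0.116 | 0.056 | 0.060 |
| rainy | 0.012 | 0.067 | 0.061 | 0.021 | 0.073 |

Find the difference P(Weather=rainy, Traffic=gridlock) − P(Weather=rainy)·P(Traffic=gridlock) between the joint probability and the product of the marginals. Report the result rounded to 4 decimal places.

P(Weather=rainy) = 0.012 + 0.067 + 0.061 + 0.021 + 0.073 = 0.234.
P(Traffic=gridlock) = 0.026 + 0.056 + 0.021 = 0.103.
P(Weather=rainy, Traffic=gridlock) − P(Weather=rainy)P(Traffic=gridlock) = 0.021 − 0.234×0.103 = -0.0031.

-0.0031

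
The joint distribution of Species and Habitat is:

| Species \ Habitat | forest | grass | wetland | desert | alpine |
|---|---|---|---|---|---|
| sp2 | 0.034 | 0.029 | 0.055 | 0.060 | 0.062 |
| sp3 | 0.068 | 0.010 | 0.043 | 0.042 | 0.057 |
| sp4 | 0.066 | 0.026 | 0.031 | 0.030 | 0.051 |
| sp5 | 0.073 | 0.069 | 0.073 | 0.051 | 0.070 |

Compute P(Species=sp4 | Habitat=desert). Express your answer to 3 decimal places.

0.164

P(Habitat=desert) = 0.060 + 0.042 + 0.030 + 0.051 = 0.183.
P(Species=sp4 | Habitat=desert) = 0.030/0.183 = 0.164.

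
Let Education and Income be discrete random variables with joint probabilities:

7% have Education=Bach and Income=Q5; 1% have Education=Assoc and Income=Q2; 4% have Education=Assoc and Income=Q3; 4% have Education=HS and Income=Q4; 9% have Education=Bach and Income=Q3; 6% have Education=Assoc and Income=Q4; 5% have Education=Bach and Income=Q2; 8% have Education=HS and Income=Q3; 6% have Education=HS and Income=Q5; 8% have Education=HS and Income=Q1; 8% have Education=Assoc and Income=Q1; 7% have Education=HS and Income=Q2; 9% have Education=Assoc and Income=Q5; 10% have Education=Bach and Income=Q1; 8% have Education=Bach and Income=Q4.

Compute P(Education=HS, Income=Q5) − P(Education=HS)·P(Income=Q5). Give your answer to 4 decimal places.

P(Education=HS) = 0.08 + 0.07 + 0.08 + 0.04 + 0.06 = 0.33.
P(Income=Q5) = 0.06 + 0.09 + 0.07 = 0.22.
P(Education=HS, Income=Q5) − P(Education=HS)P(Income=Q5) = 0.06 − 0.33×0.22 = -0.0126.

-0.0126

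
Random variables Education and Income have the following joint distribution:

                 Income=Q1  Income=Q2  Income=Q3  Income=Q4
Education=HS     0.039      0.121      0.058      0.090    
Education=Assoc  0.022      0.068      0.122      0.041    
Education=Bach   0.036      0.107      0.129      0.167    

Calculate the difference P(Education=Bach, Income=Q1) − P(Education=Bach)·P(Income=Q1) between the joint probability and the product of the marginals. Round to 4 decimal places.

-0.0066

P(Education=Bach) = 0.036 + 0.107 + 0.129 + 0.167 = 0.439.
P(Income=Q1) = 0.039 + 0.022 + 0.036 = 0.097.
P(Education=Bach, Income=Q1) − P(Education=Bach)P(Income=Q1) = 0.036 − 0.439×0.097 = -0.0066.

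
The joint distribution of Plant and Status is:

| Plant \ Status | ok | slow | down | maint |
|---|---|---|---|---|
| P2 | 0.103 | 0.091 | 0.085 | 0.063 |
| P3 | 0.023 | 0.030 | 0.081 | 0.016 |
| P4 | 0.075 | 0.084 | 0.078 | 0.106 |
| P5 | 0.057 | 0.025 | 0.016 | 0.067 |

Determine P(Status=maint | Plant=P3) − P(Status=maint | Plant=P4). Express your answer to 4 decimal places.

-0.2024

P(Plant=P3) = 0.023 + 0.030 + 0.081 + 0.016 = 0.150; P(Status=maint | Plant=P3) = 0.016/0.150 = 0.10667.
P(Plant=P4) = 0.075 + 0.084 + 0.078 + 0.106 = 0.343; P(Status=maint | Plant=P4) = 0.106/0.343 = 0.30904.
Difference = -0.2024.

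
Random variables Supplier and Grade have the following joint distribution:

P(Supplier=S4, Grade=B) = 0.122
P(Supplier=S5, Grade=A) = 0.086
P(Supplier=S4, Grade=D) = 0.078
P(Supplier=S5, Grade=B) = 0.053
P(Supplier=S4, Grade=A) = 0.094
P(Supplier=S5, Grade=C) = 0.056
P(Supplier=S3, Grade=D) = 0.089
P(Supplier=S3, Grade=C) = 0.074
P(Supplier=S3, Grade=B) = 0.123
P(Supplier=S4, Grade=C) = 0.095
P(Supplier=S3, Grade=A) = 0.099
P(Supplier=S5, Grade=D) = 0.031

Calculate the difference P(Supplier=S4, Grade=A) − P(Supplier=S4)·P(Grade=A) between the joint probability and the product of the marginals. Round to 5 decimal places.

-0.01453

P(Supplier=S4) = 0.094 + 0.122 + 0.095 + 0.078 = 0.389.
P(Grade=A) = 0.099 + 0.094 + 0.086 = 0.279.
P(Supplier=S4, Grade=A) − P(Supplier=S4)P(Grade=A) = 0.094 − 0.389×0.279 = -0.01453.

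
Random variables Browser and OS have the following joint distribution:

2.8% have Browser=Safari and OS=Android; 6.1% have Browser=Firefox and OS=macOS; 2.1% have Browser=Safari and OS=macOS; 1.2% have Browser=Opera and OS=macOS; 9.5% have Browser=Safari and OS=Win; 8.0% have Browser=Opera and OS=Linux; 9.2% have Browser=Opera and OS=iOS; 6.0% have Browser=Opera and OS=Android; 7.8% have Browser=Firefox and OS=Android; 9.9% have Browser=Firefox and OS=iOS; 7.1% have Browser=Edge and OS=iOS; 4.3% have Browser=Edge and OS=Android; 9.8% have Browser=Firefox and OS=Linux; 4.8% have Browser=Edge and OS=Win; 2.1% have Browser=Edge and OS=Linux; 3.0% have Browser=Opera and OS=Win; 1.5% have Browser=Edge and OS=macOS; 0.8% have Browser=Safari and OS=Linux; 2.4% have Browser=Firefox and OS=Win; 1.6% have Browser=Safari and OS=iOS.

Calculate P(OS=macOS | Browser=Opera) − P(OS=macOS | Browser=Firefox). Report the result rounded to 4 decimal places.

-0.1256

P(Browser=Opera) = 0.030 + 0.012 + 0.080 + 0.092 + 0.060 = 0.274; P(OS=macOS | Browser=Opera) = 0.012/0.274 = 0.04380.
P(Browser=Firefox) = 0.024 + 0.061 + 0.098 + 0.099 + 0.078 = 0.360; P(OS=macOS | Browser=Firefox) = 0.061/0.360 = 0.16944.
Difference = -0.1256.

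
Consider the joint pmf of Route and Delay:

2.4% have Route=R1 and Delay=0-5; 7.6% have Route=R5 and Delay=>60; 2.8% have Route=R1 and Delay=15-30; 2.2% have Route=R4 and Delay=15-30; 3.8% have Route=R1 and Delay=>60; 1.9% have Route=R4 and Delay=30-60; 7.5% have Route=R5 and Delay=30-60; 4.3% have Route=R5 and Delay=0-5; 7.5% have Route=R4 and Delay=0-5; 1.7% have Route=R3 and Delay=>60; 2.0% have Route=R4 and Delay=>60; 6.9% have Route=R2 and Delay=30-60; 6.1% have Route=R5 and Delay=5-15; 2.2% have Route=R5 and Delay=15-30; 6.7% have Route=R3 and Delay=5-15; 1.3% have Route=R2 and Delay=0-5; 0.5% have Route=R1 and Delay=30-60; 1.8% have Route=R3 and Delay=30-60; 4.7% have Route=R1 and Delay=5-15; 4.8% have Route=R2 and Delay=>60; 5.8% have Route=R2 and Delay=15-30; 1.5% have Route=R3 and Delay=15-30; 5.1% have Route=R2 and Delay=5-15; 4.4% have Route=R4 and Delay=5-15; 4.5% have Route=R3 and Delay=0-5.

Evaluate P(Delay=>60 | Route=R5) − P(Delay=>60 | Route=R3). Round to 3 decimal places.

P(Route=R5) = 0.043 + 0.061 + 0.022 + 0.075 + 0.076 = 0.277; P(Delay=>60 | Route=R5) = 0.076/0.277 = 0.2744.
P(Route=R3) = 0.045 + 0.067 + 0.015 + 0.018 + 0.017 = 0.162; P(Delay=>60 | Route=R3) = 0.017/0.162 = 0.1049.
Difference = 0.169.

0.169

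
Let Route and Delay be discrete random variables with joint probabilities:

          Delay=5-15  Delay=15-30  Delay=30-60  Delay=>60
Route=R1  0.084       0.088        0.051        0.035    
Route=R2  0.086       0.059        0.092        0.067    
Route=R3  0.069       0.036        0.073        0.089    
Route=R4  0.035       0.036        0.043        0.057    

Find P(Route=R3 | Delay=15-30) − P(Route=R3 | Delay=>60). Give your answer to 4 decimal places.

P(Delay=15-30) = 0.088 + 0.059 + 0.036 + 0.036 = 0.219; P(Route=R3 | Delay=15-30) = 0.036/0.219 = 0.16438.
P(Delay=>60) = 0.035 + 0.067 + 0.089 + 0.057 = 0.248; P(Route=R3 | Delay=>60) = 0.089/0.248 = 0.35887.
Difference = -0.1945.

-0.1945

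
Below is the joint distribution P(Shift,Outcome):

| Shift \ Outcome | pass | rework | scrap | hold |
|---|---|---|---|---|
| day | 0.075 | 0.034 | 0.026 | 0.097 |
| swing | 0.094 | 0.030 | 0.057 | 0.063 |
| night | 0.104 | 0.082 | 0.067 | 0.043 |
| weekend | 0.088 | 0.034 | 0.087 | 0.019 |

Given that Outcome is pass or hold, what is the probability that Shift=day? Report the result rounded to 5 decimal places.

0.29503

P(Outcome=pass) = 0.075 + 0.094 + 0.104 + 0.088 = 0.361.
P(Outcome=hold) = 0.097 + 0.063 + 0.043 + 0.019 = 0.222.
P(Outcome ∈ {pass, hold}) = 0.361 + 0.222 = 0.583; P(Shift=day, Outcome ∈ {pass, hold}) = 0.075 + 0.097 = 0.172.
P(Shift=day | Outcome ∈ {pass, hold}) = 0.172/0.583 = 0.29503.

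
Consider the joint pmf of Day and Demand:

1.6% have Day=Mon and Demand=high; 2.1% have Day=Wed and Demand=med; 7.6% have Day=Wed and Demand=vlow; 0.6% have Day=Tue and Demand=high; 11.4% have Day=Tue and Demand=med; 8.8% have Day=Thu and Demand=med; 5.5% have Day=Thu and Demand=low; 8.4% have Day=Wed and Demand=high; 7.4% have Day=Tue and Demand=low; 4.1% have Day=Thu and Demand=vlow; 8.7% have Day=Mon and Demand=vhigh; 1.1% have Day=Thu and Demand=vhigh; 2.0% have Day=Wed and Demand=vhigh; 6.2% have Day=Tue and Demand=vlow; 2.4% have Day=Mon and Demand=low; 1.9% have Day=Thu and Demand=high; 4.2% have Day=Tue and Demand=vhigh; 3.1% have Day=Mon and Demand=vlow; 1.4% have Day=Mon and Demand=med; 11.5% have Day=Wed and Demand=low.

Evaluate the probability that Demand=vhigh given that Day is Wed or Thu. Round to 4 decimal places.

P(Day=Wed) = 0.076 + 0.115 + 0.021 + 0.084 + 0.020 = 0.316.
P(Day=Thu) = 0.041 + 0.055 + 0.088 + 0.019 + 0.011 = 0.214.
P(Day ∈ {Wed, Thu}) = 0.316 + 0.214 = 0.530; P(Demand=vhigh, Day ∈ {Wed, Thu}) = 0.020 + 0.011 = 0.031.
P(Demand=vhigh | Day ∈ {Wed, Thu}) = 0.031/0.530 = 0.0585.

0.0585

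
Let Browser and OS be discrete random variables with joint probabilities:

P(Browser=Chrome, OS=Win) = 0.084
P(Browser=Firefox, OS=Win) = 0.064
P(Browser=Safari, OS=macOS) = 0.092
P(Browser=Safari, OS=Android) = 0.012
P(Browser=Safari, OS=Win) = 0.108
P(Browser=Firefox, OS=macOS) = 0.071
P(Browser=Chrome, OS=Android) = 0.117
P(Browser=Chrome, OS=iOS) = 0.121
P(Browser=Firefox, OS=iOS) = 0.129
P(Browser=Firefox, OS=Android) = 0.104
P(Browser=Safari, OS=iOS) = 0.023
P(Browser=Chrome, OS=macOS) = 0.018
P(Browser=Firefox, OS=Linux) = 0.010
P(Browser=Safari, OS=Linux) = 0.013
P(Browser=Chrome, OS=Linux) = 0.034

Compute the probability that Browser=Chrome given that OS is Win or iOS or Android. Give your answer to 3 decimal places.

P(OS=Win) = 0.084 + 0.064 + 0.108 = 0.256.
P(OS=iOS) = 0.121 + 0.129 + 0.023 = 0.273.
P(OS=Android) = 0.117 + 0.104 + 0.012 = 0.233.
P(OS ∈ {Win, iOS, Android}) = 0.256 + 0.273 + 0.233 = 0.762; P(Browser=Chrome, OS ∈ {Win, iOS, Android}) = 0.084 + 0.121 + 0.117 = 0.322.
P(Browser=Chrome | OS ∈ {Win, iOS, Android}) = 0.322/0.762 = 0.423.

0.423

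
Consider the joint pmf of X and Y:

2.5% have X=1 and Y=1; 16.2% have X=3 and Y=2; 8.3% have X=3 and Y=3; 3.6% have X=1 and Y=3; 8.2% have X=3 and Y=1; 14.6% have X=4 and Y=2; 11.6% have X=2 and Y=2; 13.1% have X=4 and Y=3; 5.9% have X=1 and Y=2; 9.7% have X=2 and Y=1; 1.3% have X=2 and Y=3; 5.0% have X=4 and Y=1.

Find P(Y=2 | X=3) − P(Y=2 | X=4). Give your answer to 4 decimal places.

0.0489

P(X=3) = 0.082 + 0.162 + 0.083 = 0.327; P(Y=2 | X=3) = 0.162/0.327 = 0.49541.
P(X=4) = 0.050 + 0.146 + 0.131 = 0.327; P(Y=2 | X=4) = 0.146/0.327 = 0.44648.
Difference = 0.0489.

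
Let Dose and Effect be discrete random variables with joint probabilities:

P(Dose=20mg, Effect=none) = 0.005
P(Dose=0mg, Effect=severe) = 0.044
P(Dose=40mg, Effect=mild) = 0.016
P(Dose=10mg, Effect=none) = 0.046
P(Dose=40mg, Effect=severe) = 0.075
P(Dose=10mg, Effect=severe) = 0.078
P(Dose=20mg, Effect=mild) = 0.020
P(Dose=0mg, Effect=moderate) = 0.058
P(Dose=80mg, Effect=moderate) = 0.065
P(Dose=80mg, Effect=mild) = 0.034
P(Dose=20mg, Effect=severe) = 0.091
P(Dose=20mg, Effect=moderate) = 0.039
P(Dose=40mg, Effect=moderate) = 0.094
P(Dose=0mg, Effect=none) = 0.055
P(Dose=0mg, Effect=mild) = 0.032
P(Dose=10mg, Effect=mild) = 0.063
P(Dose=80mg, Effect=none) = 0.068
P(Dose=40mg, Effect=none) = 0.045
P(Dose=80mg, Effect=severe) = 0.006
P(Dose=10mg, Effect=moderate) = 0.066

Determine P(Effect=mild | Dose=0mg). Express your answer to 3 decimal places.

P(Dose=0mg) = 0.055 + 0.032 + 0.058 + 0.044 = 0.189.
P(Effect=mild | Dose=0mg) = 0.032/0.189 = 0.169.

0.169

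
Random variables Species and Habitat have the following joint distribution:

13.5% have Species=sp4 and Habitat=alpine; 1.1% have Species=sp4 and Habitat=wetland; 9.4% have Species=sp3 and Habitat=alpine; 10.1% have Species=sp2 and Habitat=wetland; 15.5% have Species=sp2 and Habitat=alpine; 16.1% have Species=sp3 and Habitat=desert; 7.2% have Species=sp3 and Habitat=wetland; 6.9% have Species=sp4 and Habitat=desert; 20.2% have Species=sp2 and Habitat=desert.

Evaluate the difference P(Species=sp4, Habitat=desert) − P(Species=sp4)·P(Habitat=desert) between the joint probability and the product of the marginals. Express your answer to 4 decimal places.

P(Species=sp4) = 0.011 + 0.069 + 0.135 = 0.215.
P(Habitat=desert) = 0.202 + 0.161 + 0.069 = 0.432.
P(Species=sp4, Habitat=desert) − P(Species=sp4)P(Habitat=desert) = 0.069 − 0.215×0.432 = -0.0239.

-0.0239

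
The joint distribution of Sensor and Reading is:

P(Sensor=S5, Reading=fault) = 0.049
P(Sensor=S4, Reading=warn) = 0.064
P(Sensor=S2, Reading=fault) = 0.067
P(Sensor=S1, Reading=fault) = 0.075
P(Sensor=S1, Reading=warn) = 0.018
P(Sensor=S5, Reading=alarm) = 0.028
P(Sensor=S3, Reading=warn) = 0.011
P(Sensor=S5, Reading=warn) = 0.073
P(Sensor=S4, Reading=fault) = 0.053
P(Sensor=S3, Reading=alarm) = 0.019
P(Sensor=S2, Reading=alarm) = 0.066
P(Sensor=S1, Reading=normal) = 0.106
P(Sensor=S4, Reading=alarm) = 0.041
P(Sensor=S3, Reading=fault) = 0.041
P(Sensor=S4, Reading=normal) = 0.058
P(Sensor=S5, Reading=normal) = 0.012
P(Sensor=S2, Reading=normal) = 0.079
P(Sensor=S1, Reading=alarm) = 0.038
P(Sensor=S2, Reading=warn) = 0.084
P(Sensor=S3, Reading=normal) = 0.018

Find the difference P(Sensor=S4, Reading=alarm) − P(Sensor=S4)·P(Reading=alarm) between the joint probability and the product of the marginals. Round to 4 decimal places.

P(Sensor=S4) = 0.058 + 0.064 + 0.041 + 0.053 = 0.216.
P(Reading=alarm) = 0.038 + 0.066 + 0.019 + 0.041 + 0.028 = 0.192.
P(Sensor=S4, Reading=alarm) − P(Sensor=S4)P(Reading=alarm) = 0.041 − 0.216×0.192 = -0.0005.

-0.0005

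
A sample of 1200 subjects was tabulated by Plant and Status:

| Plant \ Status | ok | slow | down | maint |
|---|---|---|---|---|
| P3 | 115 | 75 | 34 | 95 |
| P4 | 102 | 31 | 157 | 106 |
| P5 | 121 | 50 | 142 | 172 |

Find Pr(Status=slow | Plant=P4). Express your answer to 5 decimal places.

Total with Plant=P4: 102 + 31 + 157 + 106 = 396.
P(Status=slow | Plant=P4) = 31/396 = 0.07828.

0.07828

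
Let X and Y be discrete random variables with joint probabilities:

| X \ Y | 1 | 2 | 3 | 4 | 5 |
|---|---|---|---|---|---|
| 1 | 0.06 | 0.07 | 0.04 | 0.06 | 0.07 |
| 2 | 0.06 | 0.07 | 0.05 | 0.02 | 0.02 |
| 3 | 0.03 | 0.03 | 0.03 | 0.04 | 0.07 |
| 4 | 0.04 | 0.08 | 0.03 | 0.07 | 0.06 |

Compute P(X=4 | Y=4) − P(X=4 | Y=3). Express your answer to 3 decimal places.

P(Y=4) = 0.06 + 0.02 + 0.04 + 0.07 = 0.19; P(X=4 | Y=4) = 0.07/0.19 = 0.3684.
P(Y=3) = 0.04 + 0.05 + 0.03 + 0.03 = 0.15; P(X=4 | Y=3) = 0.03/0.15 = 0.2000.
Difference = 0.168.

0.168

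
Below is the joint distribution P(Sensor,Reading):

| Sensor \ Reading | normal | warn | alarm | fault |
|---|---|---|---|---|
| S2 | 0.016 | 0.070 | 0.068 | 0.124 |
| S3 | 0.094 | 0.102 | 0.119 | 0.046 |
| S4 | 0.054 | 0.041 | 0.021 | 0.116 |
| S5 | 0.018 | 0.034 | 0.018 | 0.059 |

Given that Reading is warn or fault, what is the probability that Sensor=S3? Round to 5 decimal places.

0.25000

P(Reading=warn) = 0.070 + 0.102 + 0.041 + 0.034 = 0.247.
P(Reading=fault) = 0.124 + 0.046 + 0.116 + 0.059 = 0.345.
P(Reading ∈ {warn, fault}) = 0.247 + 0.345 = 0.592; P(Sensor=S3, Reading ∈ {warn, fault}) = 0.102 + 0.046 = 0.148.
P(Sensor=S3 | Reading ∈ {warn, fault}) = 0.148/0.592 = 0.25000.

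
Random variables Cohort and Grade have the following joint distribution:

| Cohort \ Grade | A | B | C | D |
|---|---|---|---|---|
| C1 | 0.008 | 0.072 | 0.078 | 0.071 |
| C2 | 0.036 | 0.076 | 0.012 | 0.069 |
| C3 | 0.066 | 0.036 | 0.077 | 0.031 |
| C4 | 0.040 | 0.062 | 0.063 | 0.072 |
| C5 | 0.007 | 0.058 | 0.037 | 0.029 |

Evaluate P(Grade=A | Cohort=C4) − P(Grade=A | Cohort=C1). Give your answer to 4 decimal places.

0.1338

P(Cohort=C4) = 0.040 + 0.062 + 0.063 + 0.072 = 0.237; P(Grade=A | Cohort=C4) = 0.040/0.237 = 0.16878.
P(Cohort=C1) = 0.008 + 0.072 + 0.078 + 0.071 = 0.229; P(Grade=A | Cohort=C1) = 0.008/0.229 = 0.03493.
Difference = 0.1338.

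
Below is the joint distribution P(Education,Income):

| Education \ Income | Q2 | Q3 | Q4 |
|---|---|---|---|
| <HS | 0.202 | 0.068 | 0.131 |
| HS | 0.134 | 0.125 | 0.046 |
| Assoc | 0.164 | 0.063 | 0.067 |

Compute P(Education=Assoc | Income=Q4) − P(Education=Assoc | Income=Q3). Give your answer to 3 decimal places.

P(Income=Q4) = 0.131 + 0.046 + 0.067 = 0.244; P(Education=Assoc | Income=Q4) = 0.067/0.244 = 0.2746.
P(Income=Q3) = 0.068 + 0.125 + 0.063 = 0.256; P(Education=Assoc | Income=Q3) = 0.063/0.256 = 0.2461.
Difference = 0.028.

0.028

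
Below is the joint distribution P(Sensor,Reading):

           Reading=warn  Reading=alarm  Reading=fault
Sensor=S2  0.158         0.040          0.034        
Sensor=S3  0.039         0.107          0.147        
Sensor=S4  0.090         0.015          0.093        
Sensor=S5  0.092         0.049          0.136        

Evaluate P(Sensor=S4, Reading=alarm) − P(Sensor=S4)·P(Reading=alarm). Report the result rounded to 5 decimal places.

P(Sensor=S4) = 0.090 + 0.015 + 0.093 = 0.198.
P(Reading=alarm) = 0.040 + 0.107 + 0.015 + 0.049 = 0.211.
P(Sensor=S4, Reading=alarm) − P(Sensor=S4)P(Reading=alarm) = 0.015 − 0.198×0.211 = -0.02678.

-0.02678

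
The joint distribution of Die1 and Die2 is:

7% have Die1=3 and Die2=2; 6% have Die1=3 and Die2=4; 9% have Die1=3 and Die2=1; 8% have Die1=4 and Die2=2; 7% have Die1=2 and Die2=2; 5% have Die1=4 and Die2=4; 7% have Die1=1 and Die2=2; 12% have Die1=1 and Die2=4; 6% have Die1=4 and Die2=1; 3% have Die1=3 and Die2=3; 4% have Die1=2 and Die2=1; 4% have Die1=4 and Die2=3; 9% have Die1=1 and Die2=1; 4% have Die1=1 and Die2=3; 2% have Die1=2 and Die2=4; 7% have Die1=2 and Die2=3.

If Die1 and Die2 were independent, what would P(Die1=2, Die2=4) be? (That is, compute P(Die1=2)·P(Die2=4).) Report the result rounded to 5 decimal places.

P(Die1=2) = 0.04 + 0.07 + 0.07 + 0.02 = 0.20.
P(Die2=4) = 0.12 + 0.02 + 0.06 + 0.05 = 0.25.
Product: 0.20 × 0.25 = 0.05000.

0.05000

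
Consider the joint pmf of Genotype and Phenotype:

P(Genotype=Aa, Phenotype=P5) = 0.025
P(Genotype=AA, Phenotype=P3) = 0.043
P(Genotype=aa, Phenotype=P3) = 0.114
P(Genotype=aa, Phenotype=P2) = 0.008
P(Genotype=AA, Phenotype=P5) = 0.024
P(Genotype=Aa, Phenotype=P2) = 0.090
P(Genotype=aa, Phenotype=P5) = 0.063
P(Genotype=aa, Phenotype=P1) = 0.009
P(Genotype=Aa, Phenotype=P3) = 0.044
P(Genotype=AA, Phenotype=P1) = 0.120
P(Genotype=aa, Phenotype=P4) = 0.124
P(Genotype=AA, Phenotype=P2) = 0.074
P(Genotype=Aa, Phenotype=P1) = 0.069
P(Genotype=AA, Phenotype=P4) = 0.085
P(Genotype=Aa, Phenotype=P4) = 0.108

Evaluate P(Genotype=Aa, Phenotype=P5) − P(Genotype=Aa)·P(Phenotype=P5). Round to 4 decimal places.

P(Genotype=Aa) = 0.069 + 0.090 + 0.044 + 0.108 + 0.025 = 0.336.
P(Phenotype=P5) = 0.024 + 0.025 + 0.063 = 0.112.
P(Genotype=Aa, Phenotype=P5) − P(Genotype=Aa)P(Phenotype=P5) = 0.025 − 0.336×0.112 = -0.0126.

-0.0126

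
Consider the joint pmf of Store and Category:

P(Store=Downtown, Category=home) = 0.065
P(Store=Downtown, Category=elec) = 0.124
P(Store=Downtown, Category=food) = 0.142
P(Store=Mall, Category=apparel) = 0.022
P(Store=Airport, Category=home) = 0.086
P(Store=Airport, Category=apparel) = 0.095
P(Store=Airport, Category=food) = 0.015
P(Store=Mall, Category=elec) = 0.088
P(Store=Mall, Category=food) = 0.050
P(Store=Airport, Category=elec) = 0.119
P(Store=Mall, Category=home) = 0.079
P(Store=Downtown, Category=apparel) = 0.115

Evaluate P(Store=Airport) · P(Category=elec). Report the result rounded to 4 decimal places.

P(Store=Airport) = 0.015 + 0.095 + 0.119 + 0.086 = 0.315.
P(Category=elec) = 0.124 + 0.088 + 0.119 = 0.331.
Product: 0.315 × 0.331 = 0.1043.

0.1043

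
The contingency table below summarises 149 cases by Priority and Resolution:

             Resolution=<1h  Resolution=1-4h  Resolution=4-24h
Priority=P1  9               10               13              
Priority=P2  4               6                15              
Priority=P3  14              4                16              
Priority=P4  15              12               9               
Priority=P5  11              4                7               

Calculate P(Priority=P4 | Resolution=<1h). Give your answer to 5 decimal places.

Total with Resolution=<1h: 9 + 4 + 14 + 15 + 11 = 53.
P(Priority=P4 | Resolution=<1h) = 15/53 = 0.28302.

0.28302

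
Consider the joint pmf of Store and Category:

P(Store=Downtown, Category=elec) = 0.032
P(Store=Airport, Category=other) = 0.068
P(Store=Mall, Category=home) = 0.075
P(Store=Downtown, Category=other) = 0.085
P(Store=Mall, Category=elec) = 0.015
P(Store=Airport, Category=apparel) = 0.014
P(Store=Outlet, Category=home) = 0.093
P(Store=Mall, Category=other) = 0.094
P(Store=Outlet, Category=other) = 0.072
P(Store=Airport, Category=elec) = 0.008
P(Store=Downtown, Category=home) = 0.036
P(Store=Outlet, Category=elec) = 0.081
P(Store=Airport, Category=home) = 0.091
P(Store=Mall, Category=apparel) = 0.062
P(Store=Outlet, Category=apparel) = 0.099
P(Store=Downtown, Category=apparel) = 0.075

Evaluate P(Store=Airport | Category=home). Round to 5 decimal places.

0.30847

P(Category=home) = 0.036 + 0.075 + 0.091 + 0.093 = 0.295.
P(Store=Airport | Category=home) = 0.091/0.295 = 0.30847.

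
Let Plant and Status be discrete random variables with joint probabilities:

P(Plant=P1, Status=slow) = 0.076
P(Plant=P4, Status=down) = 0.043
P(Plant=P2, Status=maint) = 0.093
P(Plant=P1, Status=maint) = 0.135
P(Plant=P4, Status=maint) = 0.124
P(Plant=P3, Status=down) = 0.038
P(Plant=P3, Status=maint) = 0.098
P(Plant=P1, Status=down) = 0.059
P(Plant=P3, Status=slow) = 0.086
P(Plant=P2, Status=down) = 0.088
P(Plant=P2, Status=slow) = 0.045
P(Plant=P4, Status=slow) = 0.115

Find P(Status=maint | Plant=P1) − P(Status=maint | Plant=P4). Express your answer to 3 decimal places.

0.060

P(Plant=P1) = 0.076 + 0.059 + 0.135 = 0.270; P(Status=maint | Plant=P1) = 0.135/0.270 = 0.5000.
P(Plant=P4) = 0.115 + 0.043 + 0.124 = 0.282; P(Status=maint | Plant=P4) = 0.124/0.282 = 0.4397.
Difference = 0.060.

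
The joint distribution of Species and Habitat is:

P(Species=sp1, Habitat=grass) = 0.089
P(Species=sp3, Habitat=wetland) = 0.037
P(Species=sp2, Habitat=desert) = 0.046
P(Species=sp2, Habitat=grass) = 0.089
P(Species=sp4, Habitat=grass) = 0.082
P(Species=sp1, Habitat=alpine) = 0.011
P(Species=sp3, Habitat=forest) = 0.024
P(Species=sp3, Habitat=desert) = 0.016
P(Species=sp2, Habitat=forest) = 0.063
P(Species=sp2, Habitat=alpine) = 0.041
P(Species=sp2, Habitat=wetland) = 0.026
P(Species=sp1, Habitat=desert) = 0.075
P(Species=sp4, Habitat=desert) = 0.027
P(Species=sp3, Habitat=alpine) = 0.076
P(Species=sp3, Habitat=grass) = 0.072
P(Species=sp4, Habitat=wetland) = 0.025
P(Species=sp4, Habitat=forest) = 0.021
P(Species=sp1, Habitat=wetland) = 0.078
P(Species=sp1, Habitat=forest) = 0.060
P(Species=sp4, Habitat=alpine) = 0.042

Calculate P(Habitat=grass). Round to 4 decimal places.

0.3320

P(Habitat=grass) = 0.089 + 0.089 + 0.072 + 0.082 = 0.332.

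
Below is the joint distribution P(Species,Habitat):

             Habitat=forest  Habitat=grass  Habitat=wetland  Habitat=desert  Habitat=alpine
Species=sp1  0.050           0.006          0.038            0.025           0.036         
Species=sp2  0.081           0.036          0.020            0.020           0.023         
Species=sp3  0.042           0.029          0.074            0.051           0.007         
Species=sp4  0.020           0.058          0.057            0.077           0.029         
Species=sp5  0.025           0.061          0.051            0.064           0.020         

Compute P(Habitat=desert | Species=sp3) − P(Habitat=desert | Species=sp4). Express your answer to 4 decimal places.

P(Species=sp3) = 0.042 + 0.029 + 0.074 + 0.051 + 0.007 = 0.203; P(Habitat=desert | Species=sp3) = 0.051/0.203 = 0.25123.
P(Species=sp4) = 0.020 + 0.058 + 0.057 + 0.077 + 0.029 = 0.241; P(Habitat=desert | Species=sp4) = 0.077/0.241 = 0.31950.
Difference = -0.0683.

-0.0683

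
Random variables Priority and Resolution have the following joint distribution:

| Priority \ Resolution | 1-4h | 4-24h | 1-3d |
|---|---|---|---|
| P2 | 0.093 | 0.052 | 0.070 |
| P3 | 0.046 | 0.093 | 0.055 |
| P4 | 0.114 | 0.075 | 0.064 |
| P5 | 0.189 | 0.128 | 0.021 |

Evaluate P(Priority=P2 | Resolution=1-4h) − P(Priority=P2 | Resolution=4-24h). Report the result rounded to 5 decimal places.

P(Resolution=1-4h) = 0.093 + 0.046 + 0.114 + 0.189 = 0.442; P(Priority=P2 | Resolution=1-4h) = 0.093/0.442 = 0.210407.
P(Resolution=4-24h) = 0.052 + 0.093 + 0.075 + 0.128 = 0.348; P(Priority=P2 | Resolution=4-24h) = 0.052/0.348 = 0.149425.
Difference = 0.06098.

0.06098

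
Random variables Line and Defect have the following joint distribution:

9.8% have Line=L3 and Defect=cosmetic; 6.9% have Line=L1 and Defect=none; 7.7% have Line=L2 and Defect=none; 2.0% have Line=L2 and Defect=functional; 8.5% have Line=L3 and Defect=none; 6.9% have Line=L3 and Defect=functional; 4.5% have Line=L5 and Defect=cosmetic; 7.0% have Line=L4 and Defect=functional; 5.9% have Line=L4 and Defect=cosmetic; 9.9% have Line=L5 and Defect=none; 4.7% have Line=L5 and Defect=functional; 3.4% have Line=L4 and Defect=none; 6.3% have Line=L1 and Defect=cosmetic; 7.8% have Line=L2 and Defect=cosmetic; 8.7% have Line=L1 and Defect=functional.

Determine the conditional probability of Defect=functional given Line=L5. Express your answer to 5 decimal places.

P(Line=L5) = 0.099 + 0.045 + 0.047 = 0.191.
P(Defect=functional | Line=L5) = 0.047/0.191 = 0.24607.

0.24607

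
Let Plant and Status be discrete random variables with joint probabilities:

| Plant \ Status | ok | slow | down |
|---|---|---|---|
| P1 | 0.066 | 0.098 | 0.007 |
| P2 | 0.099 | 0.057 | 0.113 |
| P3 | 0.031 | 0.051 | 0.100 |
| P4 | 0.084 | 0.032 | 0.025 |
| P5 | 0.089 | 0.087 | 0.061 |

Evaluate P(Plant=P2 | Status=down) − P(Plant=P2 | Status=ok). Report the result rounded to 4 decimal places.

P(Status=down) = 0.007 + 0.113 + 0.100 + 0.025 + 0.061 = 0.306; P(Plant=P2 | Status=down) = 0.113/0.306 = 0.36928.
P(Status=ok) = 0.066 + 0.099 + 0.031 + 0.084 + 0.089 = 0.369; P(Plant=P2 | Status=ok) = 0.099/0.369 = 0.26829.
Difference = 0.1010.

0.1010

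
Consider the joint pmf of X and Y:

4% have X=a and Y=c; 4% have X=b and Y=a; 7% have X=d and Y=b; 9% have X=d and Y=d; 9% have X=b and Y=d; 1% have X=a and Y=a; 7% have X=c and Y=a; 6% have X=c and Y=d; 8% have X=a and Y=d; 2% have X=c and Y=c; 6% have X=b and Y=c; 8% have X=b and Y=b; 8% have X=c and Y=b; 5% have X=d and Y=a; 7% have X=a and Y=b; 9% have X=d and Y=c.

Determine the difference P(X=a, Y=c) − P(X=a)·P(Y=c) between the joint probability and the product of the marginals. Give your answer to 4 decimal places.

P(X=a) = 0.01 + 0.07 + 0.04 + 0.08 = 0.20.
P(Y=c) = 0.04 + 0.06 + 0.02 + 0.09 = 0.21.
P(X=a, Y=c) − P(X=a)P(Y=c) = 0.04 − 0.20×0.21 = -0.0020.

-0.0020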